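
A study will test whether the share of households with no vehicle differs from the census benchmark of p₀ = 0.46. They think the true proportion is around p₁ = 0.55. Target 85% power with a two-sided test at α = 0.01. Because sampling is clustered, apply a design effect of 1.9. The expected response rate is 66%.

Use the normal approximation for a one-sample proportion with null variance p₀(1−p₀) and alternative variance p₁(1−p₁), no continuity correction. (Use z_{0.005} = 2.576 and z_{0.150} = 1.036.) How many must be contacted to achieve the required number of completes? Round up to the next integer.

n = [z_{α/2}·√(p₀q₀) + z_β·√(p₁q₁)]² / (p₁ − p₀)²
  = [2.576·√(0.46·0.54) + 1.036·√(0.55·0.45)]² / (0.09)²
  = [2.576·0.4984 + 1.036·0.4975]² / 0.0081
  = [1.7993]² / 0.0081
  = 399.68
Design effect: 1.9 × 399.68 = 759.39.
Adjust for 66% response: 759.39 / 0.66 = 1150.59.
Round up → n = 1151.

n = 1151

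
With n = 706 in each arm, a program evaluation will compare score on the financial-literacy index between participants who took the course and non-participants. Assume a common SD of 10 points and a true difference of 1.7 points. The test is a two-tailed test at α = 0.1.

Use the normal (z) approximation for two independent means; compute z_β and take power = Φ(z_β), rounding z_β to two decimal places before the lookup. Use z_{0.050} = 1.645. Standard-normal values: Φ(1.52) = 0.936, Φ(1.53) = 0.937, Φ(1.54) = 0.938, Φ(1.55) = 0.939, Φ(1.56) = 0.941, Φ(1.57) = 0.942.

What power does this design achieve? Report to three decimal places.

z_β = δ·√(n/(σ₁²+σ₂²)) − z_{α/2}
    = 1.7 · √(706/200) − 1.645
    = 1.7 · 1.87883 − 1.645
    = 3.1940 − 1.645 = 1.5490 → 1.55
Power = Φ(1.55) = 0.939.

Power ≈ 0.939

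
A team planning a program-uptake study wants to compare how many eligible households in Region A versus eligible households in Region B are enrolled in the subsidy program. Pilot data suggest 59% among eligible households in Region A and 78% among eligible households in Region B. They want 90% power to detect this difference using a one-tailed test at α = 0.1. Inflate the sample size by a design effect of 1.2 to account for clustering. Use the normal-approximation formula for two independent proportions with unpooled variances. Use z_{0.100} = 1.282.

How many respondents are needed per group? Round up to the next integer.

n = (z_α + z_β)² · [p₁(1−p₁) + p₂(1−p₂)] / (p₁ − p₂)²
  = (1.282 + 1.282)² · (0.59·0.41 + 0.78·0.22) / (-0.19)²
  = (2.564)² · (0.2419 + 0.1716) / 0.0361
  = 6.5741 · 0.4135 / 0.0361
  = 75.30
Design effect: 1.2 × 75.30 = 90.36.
Round up → n = 91 per group.

n = 91 per group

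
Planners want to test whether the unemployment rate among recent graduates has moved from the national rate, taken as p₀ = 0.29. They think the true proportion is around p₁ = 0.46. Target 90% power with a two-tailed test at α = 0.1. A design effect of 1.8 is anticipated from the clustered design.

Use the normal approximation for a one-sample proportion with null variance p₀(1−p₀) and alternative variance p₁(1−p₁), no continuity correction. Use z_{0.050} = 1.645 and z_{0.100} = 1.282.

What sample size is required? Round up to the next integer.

n = 120

n = [z_{α/2}·√(p₀q₀) + z_β·√(p₁q₁)]² / (p₁ − p₀)²
  = [1.645·√(0.29·0.71) + 1.282·√(0.46·0.54)]² / (0.17)²
  = [1.645·0.4538 + 1.282·0.4984]² / 0.0289
  = [1.3854]² / 0.0289
  = 66.41
Design effect: 1.8 × 66.41 = 119.54.
Round up → n = 120.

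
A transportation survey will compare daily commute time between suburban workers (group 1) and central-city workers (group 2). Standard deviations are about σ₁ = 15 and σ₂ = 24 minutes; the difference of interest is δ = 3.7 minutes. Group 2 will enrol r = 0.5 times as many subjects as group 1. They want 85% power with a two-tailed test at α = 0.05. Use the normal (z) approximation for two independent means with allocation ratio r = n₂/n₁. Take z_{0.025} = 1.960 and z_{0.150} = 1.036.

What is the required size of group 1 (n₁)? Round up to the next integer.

n₁ = (z_{α/2} + z_β)² · (σ₁² + σ₂²/r) / δ²
   = (1.960 + 1.036)² · (15² + 24²/0.5) / 3.7²
   = 8.9760 · (225 + 1152) / 13.69
   = 8.9760 · 1377 / 13.69
   = 902.85
Round up → n₁ = 903; n₂ = r·n₁ = 0.5 × 903 = 452.

n₁ = 903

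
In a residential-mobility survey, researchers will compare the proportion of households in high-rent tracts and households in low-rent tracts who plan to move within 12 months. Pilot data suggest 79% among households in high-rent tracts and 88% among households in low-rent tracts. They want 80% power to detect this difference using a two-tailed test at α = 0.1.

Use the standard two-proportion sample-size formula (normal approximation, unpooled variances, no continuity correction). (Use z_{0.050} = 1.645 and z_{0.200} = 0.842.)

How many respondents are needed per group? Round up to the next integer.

n = 208 per group

n = (z_{α/2} + z_β)² · [p₁(1−p₁) + p₂(1−p₂)] / (p₁ − p₂)²
  = (1.645 + 0.842)² · (0.79·0.21 + 0.88·0.12) / (-0.09)²
  = (2.487)² · (0.1659 + 0.1056) / 0.0081
  = 6.1852 · 0.2715 / 0.0081
  = 207.32
Round up → n = 208 per group.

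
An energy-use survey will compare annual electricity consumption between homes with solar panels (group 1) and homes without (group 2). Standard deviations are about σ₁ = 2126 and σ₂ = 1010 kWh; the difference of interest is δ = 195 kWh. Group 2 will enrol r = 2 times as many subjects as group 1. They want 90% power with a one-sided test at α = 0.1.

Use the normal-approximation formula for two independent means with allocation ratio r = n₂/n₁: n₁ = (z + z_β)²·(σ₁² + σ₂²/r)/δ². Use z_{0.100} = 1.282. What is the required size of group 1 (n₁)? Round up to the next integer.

n₁ = 870

n₁ = (z_α + z_β)² · (σ₁² + σ₂²/r) / δ²
   = (1.282 + 1.282)² · (2126² + 1010²/2) / 195²
   = 6.5741 · (4519876 + 510050) / 38025
   = 6.5741 · 5029926 / 38025
   = 869.62
Round up → n₁ = 870; n₂ = r·n₁ = 2 × 870 = 1740.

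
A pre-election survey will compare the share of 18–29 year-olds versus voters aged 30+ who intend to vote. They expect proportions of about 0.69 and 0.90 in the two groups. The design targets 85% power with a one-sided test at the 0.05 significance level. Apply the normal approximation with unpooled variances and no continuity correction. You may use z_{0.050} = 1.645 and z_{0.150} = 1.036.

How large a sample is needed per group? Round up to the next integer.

n = 50 per group

n = (z_α + z_β)² · [p₁(1−p₁) + p₂(1−p₂)] / (p₁ − p₂)²
  = (1.645 + 1.036)² · (0.69·0.31 + 0.90·0.10) / (-0.21)²
  = (2.681)² · (0.2139 + 0.0900) / 0.0441
  = 7.1878 · 0.3039 / 0.0441
  = 49.53
Round up → n = 50 per group.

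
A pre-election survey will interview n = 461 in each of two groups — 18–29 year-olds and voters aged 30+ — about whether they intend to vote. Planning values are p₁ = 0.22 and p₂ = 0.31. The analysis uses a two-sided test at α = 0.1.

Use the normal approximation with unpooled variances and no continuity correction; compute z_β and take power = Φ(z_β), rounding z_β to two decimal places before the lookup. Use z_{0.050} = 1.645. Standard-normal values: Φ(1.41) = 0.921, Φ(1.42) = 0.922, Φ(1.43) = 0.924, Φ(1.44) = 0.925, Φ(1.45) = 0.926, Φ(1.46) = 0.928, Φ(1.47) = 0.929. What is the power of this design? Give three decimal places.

z_β = |p₁−p₂|·√(n/[p₁q₁+p₂q₂]) − z_{α/2}
    = 0.09 · √(461/0.3855) − 1.645
    = 0.09 · 34.5811 − 1.645
    = 3.1123 − 1.645 = 1.4673 → 1.47
Power = Φ(1.47) = 0.929.

Power ≈ 0.929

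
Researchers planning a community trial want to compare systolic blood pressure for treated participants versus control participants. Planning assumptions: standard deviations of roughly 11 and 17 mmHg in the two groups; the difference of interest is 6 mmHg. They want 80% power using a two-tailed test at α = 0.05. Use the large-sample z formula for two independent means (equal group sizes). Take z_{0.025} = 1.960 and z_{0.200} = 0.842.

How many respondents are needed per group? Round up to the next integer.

n = (z_{α/2} + z_β)² · (σ₁² + σ₂²) / δ²
  = (1.960 + 0.842)² · (11² + 17² = 410) / 6²
  = 7.8512 · 410 / 36
  = 89.42
Round up → n = 90 per group.

n = 90 per group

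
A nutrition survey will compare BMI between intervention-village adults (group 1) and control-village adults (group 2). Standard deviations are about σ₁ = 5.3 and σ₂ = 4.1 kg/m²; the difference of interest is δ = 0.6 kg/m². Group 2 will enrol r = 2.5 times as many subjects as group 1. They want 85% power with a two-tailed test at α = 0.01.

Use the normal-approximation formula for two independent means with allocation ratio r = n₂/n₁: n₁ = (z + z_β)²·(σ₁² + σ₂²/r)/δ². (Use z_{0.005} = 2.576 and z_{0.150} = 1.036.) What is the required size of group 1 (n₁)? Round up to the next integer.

n₁ = 1262

n₁ = (z_{α/2} + z_β)² · (σ₁² + σ₂²/r) / δ²
   = (2.576 + 1.036)² · (5.3² + 4.1²/2.5) / 0.6²
   = 13.0465 · (28.09 + 6.724) / 0.36
   = 13.0465 · 34.814 / 0.36
   = 1261.67
Round up → n₁ = 1262; n₂ = r·n₁ = 2.5 × 1262 = 3155.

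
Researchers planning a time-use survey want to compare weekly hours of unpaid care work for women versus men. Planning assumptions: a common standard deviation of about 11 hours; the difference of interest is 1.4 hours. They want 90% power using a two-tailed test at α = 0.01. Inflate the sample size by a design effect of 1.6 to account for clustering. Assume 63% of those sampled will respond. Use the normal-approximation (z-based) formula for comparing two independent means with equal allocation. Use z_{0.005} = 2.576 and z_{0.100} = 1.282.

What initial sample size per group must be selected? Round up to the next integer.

n = (z_{α/2} + z_β)² · (σ₁² + σ₂²) / δ²
  = (2.576 + 1.282)² · (2·11² = 242) / 1.4²
  = 14.8842 · 242 / 1.96
  = 1837.74
Design effect: 1.6 × 1837.74 = 2940.38.
Adjust for 63% response: 2940.38 / 0.63 = 4667.27.
Round up → n = 4668 per group.

n = 4668 per group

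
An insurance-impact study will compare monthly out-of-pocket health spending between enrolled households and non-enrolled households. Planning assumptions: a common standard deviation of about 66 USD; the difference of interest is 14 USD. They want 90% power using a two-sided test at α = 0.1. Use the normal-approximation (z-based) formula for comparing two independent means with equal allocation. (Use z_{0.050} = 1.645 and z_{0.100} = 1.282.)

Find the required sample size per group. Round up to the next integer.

n = 381 per group

n = (z_{α/2} + z_β)² · (σ₁² + σ₂²) / δ²
  = (1.645 + 1.282)² · (2·66² = 8712) / 14²
  = 8.5673 · 8712 / 196
  = 380.81
Round up → n = 381 per group.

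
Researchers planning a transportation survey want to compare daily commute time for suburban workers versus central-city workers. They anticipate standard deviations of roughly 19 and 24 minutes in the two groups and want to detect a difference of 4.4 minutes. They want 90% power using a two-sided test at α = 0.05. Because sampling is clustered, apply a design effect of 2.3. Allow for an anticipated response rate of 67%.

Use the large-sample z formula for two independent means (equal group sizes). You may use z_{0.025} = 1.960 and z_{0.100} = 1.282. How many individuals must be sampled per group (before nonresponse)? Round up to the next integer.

n = 1747 per group

n = (z_{α/2} + z_β)² · (σ₁² + σ₂²) / δ²
  = (1.960 + 1.282)² · (19² + 24² = 937) / 4.4²
  = 10.5106 · 937 / 19.36
  = 508.70
Design effect: 2.3 × 508.70 = 1170.01.
Adjust for 67% response: 1170.01 / 0.67 = 1746.28.
Round up → n = 1747 per group.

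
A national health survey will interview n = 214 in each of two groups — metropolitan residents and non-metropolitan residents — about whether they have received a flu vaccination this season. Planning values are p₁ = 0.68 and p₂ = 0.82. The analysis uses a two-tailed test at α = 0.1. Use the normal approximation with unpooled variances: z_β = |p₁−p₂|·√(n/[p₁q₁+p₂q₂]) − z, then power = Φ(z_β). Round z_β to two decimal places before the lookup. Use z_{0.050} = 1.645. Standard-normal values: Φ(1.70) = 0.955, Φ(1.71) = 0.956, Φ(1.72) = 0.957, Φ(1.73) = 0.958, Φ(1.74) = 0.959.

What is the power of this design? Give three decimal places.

z_β = |p₁−p₂|·√(n/[p₁q₁+p₂q₂]) − z_{α/2}
    = 0.14 · √(214/0.3652) − 1.645
    = 0.14 · 24.2070 − 1.645
    = 3.3890 − 1.645 = 1.7440 → 1.74
Power = Φ(1.74) = 0.959.

Power ≈ 0.959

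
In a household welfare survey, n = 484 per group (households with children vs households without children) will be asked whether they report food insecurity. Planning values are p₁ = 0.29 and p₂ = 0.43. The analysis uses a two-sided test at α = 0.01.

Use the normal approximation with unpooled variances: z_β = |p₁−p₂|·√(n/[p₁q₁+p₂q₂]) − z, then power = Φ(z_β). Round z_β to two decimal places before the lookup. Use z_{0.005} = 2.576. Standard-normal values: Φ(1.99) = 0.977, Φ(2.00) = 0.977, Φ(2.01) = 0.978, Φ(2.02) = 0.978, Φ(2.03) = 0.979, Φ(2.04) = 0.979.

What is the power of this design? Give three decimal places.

Power ≈ 0.978

z_β = |p₁−p₂|·√(n/[p₁q₁+p₂q₂]) − z_{α/2}
    = 0.14 · √(484/0.4510) − 2.576
    = 0.14 · 32.7593 − 2.576
    = 4.5863 − 2.576 = 2.0103 → 2.01
Power = Φ(2.01) = 0.978.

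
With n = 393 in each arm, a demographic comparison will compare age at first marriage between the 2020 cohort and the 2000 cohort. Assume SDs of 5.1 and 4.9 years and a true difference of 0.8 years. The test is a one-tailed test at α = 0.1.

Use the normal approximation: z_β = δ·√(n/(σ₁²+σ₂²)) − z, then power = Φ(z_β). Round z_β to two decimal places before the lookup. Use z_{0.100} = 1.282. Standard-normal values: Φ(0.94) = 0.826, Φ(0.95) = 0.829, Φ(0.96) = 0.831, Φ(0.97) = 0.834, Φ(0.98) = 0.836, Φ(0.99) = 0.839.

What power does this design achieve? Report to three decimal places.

z_β = δ·√(n/(σ₁²+σ₂²)) − z_α
    = 0.8 · √(393/50.02) − 1.282
    = 0.8 · 2.80301 − 1.282
    = 2.2424 − 1.282 = 0.9604 → 0.96
Power = Φ(0.96) = 0.831.

Power ≈ 0.831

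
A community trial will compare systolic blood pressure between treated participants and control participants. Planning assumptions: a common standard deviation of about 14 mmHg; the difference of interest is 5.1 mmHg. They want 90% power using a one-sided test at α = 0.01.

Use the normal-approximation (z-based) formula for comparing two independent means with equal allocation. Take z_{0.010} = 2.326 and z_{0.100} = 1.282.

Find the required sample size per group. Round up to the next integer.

n = 197 per group

n = (z_α + z_β)² · (σ₁² + σ₂²) / δ²
  = (2.326 + 1.282)² · (2·14² = 392) / 5.1²
  = 13.0177 · 392 / 26.01
  = 196.19
Round up → n = 197 per group.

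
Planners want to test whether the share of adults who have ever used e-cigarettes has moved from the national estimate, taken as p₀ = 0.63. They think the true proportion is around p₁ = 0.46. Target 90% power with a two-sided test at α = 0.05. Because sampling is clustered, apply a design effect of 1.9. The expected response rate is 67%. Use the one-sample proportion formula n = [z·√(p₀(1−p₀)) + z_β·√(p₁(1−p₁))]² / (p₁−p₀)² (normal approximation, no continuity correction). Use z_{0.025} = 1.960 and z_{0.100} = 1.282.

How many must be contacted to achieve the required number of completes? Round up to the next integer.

n = [z_{α/2}·√(p₀q₀) + z_β·√(p₁q₁)]² / (p₁ − p₀)²
  = [1.960·√(0.63·0.37) + 1.282·√(0.46·0.54)]² / (-0.17)²
  = [1.960·0.4828 + 1.282·0.4984]² / 0.0289
  = [1.5852]² / 0.0289
  = 86.95
Design effect: 1.9 × 86.95 = 165.21.
Adjust for 67% response: 165.21 / 0.67 = 246.59.
Round up → n = 247.

n = 247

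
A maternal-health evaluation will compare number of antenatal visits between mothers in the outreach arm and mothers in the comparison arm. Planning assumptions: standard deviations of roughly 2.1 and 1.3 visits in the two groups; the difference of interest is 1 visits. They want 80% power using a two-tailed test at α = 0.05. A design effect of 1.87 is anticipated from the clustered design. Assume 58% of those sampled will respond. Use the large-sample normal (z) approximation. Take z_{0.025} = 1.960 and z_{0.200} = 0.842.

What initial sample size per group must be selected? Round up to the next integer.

n = 155 per group

n = (z_{α/2} + z_β)² · (σ₁² + σ₂²) / δ²
  = (1.960 + 0.842)² · (2.1² + 1.3² = 6.1) / 1²
  = 7.8512 · 6.1 / 1
  = 47.89
Design effect: 1.87 × 47.89 = 89.56.
Adjust for 58% response: 89.56 / 0.58 = 154.41.
Round up → n = 155 per group.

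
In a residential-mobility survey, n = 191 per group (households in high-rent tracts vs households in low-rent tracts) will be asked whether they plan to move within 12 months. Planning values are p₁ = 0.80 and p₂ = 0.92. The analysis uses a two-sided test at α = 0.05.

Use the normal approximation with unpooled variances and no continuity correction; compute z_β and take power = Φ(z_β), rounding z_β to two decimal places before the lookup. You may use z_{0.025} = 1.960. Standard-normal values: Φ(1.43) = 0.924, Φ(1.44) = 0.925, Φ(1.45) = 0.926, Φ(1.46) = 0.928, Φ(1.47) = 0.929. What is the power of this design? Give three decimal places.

Power ≈ 0.929

z_β = |p₁−p₂|·√(n/[p₁q₁+p₂q₂]) − z_{α/2}
    = 0.12 · √(191/0.2336) − 1.960
    = 0.12 · 28.5944 − 1.960
    = 3.4313 − 1.960 = 1.4713 → 1.47
Power = Φ(1.47) = 0.929.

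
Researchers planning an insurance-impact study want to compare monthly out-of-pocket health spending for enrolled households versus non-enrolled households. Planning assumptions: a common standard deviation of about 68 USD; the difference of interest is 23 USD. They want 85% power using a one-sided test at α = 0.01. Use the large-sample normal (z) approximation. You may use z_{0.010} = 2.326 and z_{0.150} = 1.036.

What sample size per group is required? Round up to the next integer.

n = (z_α + z_β)² · (σ₁² + σ₂²) / δ²
  = (2.326 + 1.036)² · (2·68² = 9248) / 23²
  = 11.3030 · 9248 / 529
  = 197.60
Round up → n = 198 per group.

n = 198 per group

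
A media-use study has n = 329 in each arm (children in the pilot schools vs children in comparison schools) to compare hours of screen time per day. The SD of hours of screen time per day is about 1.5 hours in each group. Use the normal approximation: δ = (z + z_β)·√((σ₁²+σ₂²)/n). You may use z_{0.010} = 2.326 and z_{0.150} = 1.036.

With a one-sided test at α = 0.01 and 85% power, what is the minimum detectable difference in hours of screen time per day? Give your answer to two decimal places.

Minimum detectable difference ≈ 0.39 hours

δ = (z_α + z_β) · √((σ₁²+σ₂²)/n)
  = (2.326 + 1.036) · √(4.5/329)
  = 3.362 · √0.01368
  = 3.362 · 0.1170
  = 0.3932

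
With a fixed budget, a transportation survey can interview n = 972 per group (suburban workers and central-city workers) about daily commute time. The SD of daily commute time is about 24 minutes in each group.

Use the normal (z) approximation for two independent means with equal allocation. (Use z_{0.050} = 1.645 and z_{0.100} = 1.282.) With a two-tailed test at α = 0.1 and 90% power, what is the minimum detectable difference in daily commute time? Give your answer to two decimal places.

Minimum detectable difference ≈ 3.19 minutes

δ = (z_{α/2} + z_β) · √((σ₁²+σ₂²)/n)
  = (1.645 + 1.282) · √(1152/972)
  = 2.927 · √1.1852
  = 2.927 · 1.0887
  = 3.1865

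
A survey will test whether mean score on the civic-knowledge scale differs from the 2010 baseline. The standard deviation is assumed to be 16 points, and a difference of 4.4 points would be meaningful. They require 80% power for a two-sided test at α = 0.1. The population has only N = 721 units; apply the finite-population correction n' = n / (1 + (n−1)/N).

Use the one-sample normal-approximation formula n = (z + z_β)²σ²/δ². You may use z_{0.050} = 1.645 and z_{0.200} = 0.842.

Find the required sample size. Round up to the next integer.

n = (z_{α/2} + z_β)² · σ² / δ²
  = (1.645 + 0.842)² · 16² / 4.4²
  = 6.1852 · 256 / 19.36
  = 81.79
Finite-population correction (N = 721): 81.79 / (1 + (81.79 − 1)/721) = 73.55.
Round up → n = 74.

n = 74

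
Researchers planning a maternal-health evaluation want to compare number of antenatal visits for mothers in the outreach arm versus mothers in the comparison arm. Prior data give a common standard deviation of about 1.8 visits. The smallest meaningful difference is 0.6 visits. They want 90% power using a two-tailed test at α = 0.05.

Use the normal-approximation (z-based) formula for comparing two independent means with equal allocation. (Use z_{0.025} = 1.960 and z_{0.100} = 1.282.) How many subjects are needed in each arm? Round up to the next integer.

n = 190 per group

n = (z_{α/2} + z_β)² · (σ₁² + σ₂²) / δ²
  = (1.960 + 1.282)² · (2·1.8² = 6.48) / 0.6²
  = 10.5106 · 6.48 / 0.36
  = 189.19
Round up → n = 190 per group.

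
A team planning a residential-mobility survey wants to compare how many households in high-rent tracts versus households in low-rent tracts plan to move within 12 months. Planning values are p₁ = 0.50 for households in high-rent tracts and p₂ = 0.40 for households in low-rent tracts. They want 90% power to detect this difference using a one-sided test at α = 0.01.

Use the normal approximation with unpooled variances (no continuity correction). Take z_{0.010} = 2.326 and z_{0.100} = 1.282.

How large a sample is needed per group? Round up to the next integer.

n = (z_α + z_β)² · [p₁(1−p₁) + p₂(1−p₂)] / (p₁ − p₂)²
  = (2.326 + 1.282)² · (0.50·0.50 + 0.40·0.60) / (0.10)²
  = (3.608)² · (0.2500 + 0.2400) / 0.0100
  = 13.0177 · 0.4900 / 0.0100
  = 637.87
Round up → n = 638 per group.

n = 638 per group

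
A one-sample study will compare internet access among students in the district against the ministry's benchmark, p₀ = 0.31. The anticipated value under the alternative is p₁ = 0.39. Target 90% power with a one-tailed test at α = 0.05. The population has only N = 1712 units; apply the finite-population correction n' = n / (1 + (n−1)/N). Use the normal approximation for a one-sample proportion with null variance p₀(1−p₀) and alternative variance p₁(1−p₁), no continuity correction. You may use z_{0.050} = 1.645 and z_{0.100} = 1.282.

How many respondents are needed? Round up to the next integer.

n = 256

n = [z_α·√(p₀q₀) + z_β·√(p₁q₁)]² / (p₁ − p₀)²
  = [1.645·√(0.31·0.69) + 1.282·√(0.39·0.61)]² / (0.08)²
  = [1.645·0.4625 + 1.282·0.4877]² / 0.0064
  = [1.3861]² / 0.0064
  = 300.20
Finite-population correction (N = 1712): 300.20 / (1 + (300.20 − 1)/1712) = 255.54.
Round up → n = 256.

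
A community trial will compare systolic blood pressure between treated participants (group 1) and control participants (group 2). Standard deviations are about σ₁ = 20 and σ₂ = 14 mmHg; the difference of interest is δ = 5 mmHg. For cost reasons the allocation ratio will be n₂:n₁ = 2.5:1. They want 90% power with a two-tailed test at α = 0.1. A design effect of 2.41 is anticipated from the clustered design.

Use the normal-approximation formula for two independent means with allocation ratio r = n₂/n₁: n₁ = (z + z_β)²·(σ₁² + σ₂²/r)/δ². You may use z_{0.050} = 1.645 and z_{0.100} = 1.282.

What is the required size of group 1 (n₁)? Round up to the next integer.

n₁ = (z_{α/2} + z_β)² · (σ₁² + σ₂²/r) / δ²
   = (1.645 + 1.282)² · (20² + 14²/2.5) / 5²
   = 8.5673 · (400 + 78.4) / 25
   = 8.5673 · 478.4 / 25
   = 163.94
Design effect: 2.41 × 163.94 = 395.11.
Round up → n₁ = 396; n₂ = r·n₁ = 2.5 × 396 = 990.

n₁ = 396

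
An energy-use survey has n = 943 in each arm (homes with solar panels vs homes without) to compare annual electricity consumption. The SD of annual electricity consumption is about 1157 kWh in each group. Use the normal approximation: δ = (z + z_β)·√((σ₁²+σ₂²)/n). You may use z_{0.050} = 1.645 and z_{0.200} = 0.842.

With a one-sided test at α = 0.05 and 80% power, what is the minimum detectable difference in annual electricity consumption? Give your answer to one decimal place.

Minimum detectable difference ≈ 132.5 kWh

δ = (z_α + z_β) · √((σ₁²+σ₂²)/n)
  = (1.645 + 0.842) · √(2677298/943)
  = 2.487 · √2839.1
  = 2.487 · 53.2835
  = 132.5160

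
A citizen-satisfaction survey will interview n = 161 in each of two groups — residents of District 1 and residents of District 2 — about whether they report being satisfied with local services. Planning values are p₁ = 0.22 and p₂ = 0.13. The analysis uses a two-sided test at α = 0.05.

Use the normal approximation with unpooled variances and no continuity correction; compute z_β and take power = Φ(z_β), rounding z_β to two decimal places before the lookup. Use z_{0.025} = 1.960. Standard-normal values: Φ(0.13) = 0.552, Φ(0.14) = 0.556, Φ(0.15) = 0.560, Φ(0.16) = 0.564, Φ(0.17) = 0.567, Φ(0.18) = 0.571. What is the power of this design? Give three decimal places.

z_β = |p₁−p₂|·√(n/[p₁q₁+p₂q₂]) − z_{α/2}
    = 0.09 · √(161/0.2847) − 1.960
    = 0.09 · 23.7804 − 1.960
    = 2.1402 − 1.960 = 0.1802 → 0.18
Power = Φ(0.18) = 0.571.

Power ≈ 0.571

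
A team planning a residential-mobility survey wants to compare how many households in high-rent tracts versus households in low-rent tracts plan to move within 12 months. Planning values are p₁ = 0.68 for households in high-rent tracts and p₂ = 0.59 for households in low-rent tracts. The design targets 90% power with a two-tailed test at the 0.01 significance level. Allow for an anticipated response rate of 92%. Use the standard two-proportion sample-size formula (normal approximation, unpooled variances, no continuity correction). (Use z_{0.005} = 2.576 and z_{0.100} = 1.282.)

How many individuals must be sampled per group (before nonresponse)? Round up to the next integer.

n = (z_{α/2} + z_β)² · [p₁(1−p₁) + p₂(1−p₂)] / (p₁ − p₂)²
  = (2.576 + 1.282)² · (0.68·0.32 + 0.59·0.41) / (0.09)²
  = (3.858)² · (0.2176 + 0.2419) / 0.0081
  = 14.8842 · 0.4595 / 0.0081
  = 844.35
Adjust for 92% response: 844.35 / 0.92 = 917.78.
Round up → n = 918 per group.

n = 918 per group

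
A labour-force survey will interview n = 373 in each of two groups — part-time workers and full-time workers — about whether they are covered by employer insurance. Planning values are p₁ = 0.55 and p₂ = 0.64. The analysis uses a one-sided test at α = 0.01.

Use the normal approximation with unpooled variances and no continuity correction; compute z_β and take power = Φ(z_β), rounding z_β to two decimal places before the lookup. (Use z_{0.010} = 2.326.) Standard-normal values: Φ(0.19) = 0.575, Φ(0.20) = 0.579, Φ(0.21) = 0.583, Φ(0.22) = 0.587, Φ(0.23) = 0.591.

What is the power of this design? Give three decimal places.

z_β = |p₁−p₂|·√(n/[p₁q₁+p₂q₂]) − z_α
    = 0.09 · √(373/0.4779) − 2.326
    = 0.09 · 27.9374 − 2.326
    = 2.5144 − 2.326 = 0.1884 → 0.19
Power = Φ(0.19) = 0.575.

Power ≈ 0.575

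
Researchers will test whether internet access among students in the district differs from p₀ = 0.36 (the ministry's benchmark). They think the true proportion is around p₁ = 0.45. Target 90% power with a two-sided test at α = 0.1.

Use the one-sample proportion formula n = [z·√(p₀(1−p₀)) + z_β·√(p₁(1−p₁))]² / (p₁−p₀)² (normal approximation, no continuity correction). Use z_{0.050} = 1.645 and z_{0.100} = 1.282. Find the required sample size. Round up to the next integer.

n = 252

n = [z_{α/2}·√(p₀q₀) + z_β·√(p₁q₁)]² / (p₁ − p₀)²
  = [1.645·√(0.36·0.64) + 1.282·√(0.45·0.55)]² / (0.09)²
  = [1.645·0.4800 + 1.282·0.4975]² / 0.0081
  = [1.4274]² / 0.0081
  = 251.53
Round up → n = 252.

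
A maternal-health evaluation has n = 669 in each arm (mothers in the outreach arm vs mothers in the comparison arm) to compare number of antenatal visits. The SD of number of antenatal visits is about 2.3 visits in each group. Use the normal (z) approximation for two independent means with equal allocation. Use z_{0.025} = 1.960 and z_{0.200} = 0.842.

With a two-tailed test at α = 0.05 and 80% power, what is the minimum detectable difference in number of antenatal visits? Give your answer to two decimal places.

δ = (z_{α/2} + z_β) · √((σ₁²+σ₂²)/n)
  = (1.960 + 0.842) · √(10.58/669)
  = 2.802 · √0.01581
  = 2.802 · 0.1258
  = 0.3524

Minimum detectable difference ≈ 0.35 visits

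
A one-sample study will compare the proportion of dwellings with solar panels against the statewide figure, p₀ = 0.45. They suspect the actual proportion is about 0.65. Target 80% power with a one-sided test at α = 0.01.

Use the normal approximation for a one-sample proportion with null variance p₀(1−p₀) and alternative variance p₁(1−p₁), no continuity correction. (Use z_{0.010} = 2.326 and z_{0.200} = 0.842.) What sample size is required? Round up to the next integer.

n = 61

n = [z_α·√(p₀q₀) + z_β·√(p₁q₁)]² / (p₁ − p₀)²
  = [2.326·√(0.45·0.55) + 0.842·√(0.65·0.35)]² / (0.20)²
  = [2.326·0.4975 + 0.842·0.4770]² / 0.0400
  = [1.5588]² / 0.0400
  = 60.74
Round up → n = 61.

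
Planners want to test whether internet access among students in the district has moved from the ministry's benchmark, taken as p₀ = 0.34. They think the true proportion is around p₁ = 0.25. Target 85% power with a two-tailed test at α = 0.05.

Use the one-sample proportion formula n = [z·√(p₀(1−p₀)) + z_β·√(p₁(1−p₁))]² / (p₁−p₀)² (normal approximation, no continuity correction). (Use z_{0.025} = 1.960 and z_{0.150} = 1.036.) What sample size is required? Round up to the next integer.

n = 235

n = [z_{α/2}·√(p₀q₀) + z_β·√(p₁q₁)]² / (p₁ − p₀)²
  = [1.960·√(0.34·0.66) + 1.036·√(0.25·0.75)]² / (-0.09)²
  = [1.960·0.4737 + 1.036·0.4330]² / 0.0081
  = [1.3771]² / 0.0081
  = 234.11
Round up → n = 235.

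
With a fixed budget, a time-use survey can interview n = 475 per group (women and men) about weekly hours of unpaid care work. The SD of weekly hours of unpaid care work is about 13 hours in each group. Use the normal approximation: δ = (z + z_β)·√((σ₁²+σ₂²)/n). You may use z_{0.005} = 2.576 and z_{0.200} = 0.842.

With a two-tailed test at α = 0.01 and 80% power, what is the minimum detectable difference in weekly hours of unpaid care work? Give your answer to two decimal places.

Minimum detectable difference ≈ 2.88 hours

δ = (z_{α/2} + z_β) · √((σ₁²+σ₂²)/n)
  = (2.576 + 0.842) · √(338/475)
  = 3.418 · √0.71158
  = 3.418 · 0.8436
  = 2.8833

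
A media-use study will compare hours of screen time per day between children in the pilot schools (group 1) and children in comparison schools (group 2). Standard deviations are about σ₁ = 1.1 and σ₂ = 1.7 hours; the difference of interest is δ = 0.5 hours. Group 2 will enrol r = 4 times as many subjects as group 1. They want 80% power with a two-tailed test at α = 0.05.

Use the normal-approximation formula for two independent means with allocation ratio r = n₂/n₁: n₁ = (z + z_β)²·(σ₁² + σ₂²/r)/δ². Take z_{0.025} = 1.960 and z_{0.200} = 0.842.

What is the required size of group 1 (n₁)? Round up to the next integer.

n₁ = 61

n₁ = (z_{α/2} + z_β)² · (σ₁² + σ₂²/r) / δ²
   = (1.960 + 0.842)² · (1.1² + 1.7²/4) / 0.5²
   = 7.8512 · (1.21 + 0.7225) / 0.25
   = 7.8512 · 1.9325 / 0.25
   = 60.69
Round up → n₁ = 61; n₂ = r·n₁ = 4 × 61 = 244.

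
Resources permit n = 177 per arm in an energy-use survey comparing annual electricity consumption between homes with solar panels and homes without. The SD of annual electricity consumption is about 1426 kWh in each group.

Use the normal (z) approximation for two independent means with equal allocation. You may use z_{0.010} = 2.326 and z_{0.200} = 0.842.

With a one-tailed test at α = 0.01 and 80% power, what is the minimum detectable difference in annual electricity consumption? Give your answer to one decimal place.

Minimum detectable difference ≈ 480.2 kWh

δ = (z_α + z_β) · √((σ₁²+σ₂²)/n)
  = (2.326 + 0.842) · √(4066952/177)
  = 3.168 · √22977.1
  = 3.168 · 151.5821
  = 480.2121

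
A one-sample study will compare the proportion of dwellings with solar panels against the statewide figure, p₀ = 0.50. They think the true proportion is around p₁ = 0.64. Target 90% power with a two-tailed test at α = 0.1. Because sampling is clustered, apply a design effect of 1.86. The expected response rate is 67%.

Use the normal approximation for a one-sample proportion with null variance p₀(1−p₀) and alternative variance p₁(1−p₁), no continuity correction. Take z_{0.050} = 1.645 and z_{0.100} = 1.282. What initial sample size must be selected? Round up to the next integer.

n = [z_{α/2}·√(p₀q₀) + z_β·√(p₁q₁)]² / (p₁ − p₀)²
  = [1.645·√(0.50·0.50) + 1.282·√(0.64·0.36)]² / (0.14)²
  = [1.645·0.5000 + 1.282·0.4800]² / 0.0196
  = [1.4379]² / 0.0196
  = 105.48
Design effect: 1.86 × 105.48 = 196.20.
Adjust for 67% response: 196.20 / 0.67 = 292.83.
Round up → n = 293.

n = 293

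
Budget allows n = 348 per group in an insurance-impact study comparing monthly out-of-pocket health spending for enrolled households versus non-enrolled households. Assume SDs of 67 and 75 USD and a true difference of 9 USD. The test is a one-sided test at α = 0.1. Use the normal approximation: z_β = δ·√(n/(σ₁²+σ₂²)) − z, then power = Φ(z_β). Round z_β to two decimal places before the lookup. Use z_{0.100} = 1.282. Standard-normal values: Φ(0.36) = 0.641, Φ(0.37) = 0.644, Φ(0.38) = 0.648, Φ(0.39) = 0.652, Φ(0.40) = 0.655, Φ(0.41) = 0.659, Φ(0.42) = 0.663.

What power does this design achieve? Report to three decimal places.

z_β = δ·√(n/(σ₁²+σ₂²)) − z_α
    = 9 · √(348/10114) − 1.282
    = 9 · 0.18549 − 1.282
    = 1.6694 − 1.282 = 0.3874 → 0.39
Power = Φ(0.39) = 0.652.

Power ≈ 0.652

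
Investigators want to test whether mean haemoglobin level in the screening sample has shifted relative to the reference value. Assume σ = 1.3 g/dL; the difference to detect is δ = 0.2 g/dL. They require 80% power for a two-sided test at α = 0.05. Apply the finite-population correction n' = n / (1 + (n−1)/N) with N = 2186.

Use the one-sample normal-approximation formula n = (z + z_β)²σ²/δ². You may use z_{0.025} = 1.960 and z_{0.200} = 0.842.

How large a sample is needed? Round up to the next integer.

n = (z_{α/2} + z_β)² · σ² / δ²
  = (1.960 + 0.842)² · 1.3² / 0.2²
  = 7.8512 · 1.69 / 0.04
  = 331.71
Finite-population correction (N = 2186): 331.71 / (1 + (331.71 − 1)/2186) = 288.12.
Round up → n = 289.

n = 289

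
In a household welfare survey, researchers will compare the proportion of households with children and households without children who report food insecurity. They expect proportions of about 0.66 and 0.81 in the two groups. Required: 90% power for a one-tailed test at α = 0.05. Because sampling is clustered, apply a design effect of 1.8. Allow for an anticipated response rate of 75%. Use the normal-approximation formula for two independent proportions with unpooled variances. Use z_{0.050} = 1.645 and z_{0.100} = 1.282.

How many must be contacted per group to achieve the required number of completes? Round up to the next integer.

n = (z_α + z_β)² · [p₁(1−p₁) + p₂(1−p₂)] / (p₁ − p₂)²
  = (1.645 + 1.282)² · (0.66·0.34 + 0.81·0.19) / (-0.15)²
  = (2.927)² · (0.2244 + 0.1539) / 0.0225
  = 8.5673 · 0.3783 / 0.0225
  = 144.05
Design effect: 1.8 × 144.05 = 259.28.
Adjust for 75% response: 259.28 / 0.75 = 345.71.
Round up → n = 346 per group.

n = 346 per group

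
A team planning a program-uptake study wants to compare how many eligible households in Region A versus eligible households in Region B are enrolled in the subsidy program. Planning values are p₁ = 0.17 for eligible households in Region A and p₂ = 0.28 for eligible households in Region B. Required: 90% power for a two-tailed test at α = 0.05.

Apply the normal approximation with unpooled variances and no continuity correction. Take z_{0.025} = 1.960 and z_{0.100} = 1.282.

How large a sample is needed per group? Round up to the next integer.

n = 298 per group

n = (z_{α/2} + z_β)² · [p₁(1−p₁) + p₂(1−p₂)] / (p₁ − p₂)²
  = (1.960 + 1.282)² · (0.17·0.83 + 0.28·0.72) / (-0.11)²
  = (3.242)² · (0.1411 + 0.2016) / 0.0121
  = 10.5106 · 0.3427 / 0.0121
  = 297.68
Round up → n = 298 per group.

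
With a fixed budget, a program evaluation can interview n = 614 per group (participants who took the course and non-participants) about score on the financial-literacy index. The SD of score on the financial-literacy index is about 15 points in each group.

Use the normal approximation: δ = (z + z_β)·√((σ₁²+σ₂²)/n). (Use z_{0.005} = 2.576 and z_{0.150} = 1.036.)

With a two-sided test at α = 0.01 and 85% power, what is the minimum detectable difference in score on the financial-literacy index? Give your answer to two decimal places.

Minimum detectable difference ≈ 3.09 points

δ = (z_{α/2} + z_β) · √((σ₁²+σ₂²)/n)
  = (2.576 + 1.036) · √(450/614)
  = 3.612 · √0.7329
  = 3.612 · 0.8561
  = 3.0922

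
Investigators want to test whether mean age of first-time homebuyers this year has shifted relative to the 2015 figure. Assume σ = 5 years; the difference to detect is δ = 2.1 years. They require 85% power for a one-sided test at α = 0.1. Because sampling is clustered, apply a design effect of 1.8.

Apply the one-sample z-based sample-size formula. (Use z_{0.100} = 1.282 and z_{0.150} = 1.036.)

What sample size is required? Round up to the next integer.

n = 55

n = (z_α + z_β)² · σ² / δ²
  = (1.282 + 1.036)² · 5² / 2.1²
  = 5.3731 · 25 / 4.41
  = 30.46
Design effect: 1.8 × 30.46 = 54.83.
Round up → n = 55.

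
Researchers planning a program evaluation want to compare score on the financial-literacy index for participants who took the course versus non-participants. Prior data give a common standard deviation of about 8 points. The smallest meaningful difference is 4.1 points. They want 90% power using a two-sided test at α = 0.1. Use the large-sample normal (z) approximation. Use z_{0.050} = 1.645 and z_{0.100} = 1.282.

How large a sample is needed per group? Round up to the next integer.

n = (z_{α/2} + z_β)² · (σ₁² + σ₂²) / δ²
  = (1.645 + 1.282)² · (2·8² = 128) / 4.1²
  = 8.5673 · 128 / 16.81
  = 65.24
Round up → n = 66 per group.

n = 66 per group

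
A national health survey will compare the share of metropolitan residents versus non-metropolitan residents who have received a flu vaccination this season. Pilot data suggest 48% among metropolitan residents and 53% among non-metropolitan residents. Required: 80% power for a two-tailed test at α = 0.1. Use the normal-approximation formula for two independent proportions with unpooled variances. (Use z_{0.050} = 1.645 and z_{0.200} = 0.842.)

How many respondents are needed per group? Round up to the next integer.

n = (z_{α/2} + z_β)² · [p₁(1−p₁) + p₂(1−p₂)] / (p₁ − p₂)²
  = (1.645 + 0.842)² · (0.48·0.52 + 0.53·0.47) / (-0.05)²
  = (2.487)² · (0.2496 + 0.2491) / 0.0025
  = 6.1852 · 0.4987 / 0.0025
  = 1233.82
Round up → n = 1234 per group.

n = 1234 per group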